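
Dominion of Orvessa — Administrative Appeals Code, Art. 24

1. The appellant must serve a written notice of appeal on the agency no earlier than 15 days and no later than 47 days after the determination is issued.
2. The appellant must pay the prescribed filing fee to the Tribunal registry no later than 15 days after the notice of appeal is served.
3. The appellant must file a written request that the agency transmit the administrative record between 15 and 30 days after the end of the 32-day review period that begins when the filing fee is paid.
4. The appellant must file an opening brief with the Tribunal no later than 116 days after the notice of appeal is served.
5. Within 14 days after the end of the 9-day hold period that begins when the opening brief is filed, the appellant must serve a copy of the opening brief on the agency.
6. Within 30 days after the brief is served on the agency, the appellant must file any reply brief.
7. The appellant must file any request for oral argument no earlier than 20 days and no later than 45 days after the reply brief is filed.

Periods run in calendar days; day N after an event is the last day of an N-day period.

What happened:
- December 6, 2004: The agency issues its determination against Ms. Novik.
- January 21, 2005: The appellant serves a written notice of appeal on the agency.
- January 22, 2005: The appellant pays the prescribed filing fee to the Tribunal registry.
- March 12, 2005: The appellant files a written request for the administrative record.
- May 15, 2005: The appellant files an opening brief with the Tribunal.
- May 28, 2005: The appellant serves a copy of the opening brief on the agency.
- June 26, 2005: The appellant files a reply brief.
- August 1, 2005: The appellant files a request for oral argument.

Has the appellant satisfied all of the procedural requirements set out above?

Yes

Step 1 — 15 and 47 days from December 6, 2004 (when the determination is issued) are December 21, 2004 and January 22, 2005 respectively; January 21, 2005 falls inside that range.
Step 2 — counting 15 days from January 21, 2005 (when the notice of appeal is served) gives a deadline of February 5, 2005; done January 22, 2005 — timely.
Step 3 — 15 and 30 days from February 23, 2005 (end of the 32-day review period, which began when the filing fee is paid on January 22, 2005) are March 10, 2005 and March 25, 2005 respectively; March 12, 2005 falls inside that range.
Step 4 — counting 116 days from January 21, 2005 (when the notice of appeal is served) gives a deadline of May 17, 2005; May 15, 2005 is within that limit.
Step 5 — counting 14 days from May 24, 2005 (end of the 9-day hold period, which began when the opening brief is filed on May 15, 2005) gives a deadline of June 7, 2005; completed May 28, 2005, before the deadline.
Step 6 — counting 30 days from May 28, 2005 (when the brief is served on the agency) gives a deadline of June 27, 2005; completed June 26, 2005, before the deadline.
Step 7 — 20 and 45 days from June 26, 2005 (when the reply brief is filed) are July 16, 2005 and August 10, 2005 respectively; done August 1, 2005, which is between those dates.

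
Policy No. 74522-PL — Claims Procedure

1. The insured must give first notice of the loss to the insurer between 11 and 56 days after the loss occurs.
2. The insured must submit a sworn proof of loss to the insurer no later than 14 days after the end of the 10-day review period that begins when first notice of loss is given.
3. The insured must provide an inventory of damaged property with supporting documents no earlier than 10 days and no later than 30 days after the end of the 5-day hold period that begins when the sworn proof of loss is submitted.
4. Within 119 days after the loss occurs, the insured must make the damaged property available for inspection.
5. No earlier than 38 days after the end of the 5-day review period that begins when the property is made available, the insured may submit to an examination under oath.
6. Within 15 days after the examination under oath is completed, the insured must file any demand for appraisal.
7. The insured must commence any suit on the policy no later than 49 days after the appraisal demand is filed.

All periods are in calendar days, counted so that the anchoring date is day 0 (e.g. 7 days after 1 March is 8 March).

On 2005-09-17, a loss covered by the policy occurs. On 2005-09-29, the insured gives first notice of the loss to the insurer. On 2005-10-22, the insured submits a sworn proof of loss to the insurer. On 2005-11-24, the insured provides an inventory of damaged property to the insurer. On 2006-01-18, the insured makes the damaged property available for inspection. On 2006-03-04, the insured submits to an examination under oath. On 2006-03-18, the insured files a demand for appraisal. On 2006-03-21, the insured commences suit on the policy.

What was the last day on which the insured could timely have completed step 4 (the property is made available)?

Step 4 runs from 2005-09-17, when the loss occurs. 119 days after 2005-09-17 is 2006-01-14.

2006-01-14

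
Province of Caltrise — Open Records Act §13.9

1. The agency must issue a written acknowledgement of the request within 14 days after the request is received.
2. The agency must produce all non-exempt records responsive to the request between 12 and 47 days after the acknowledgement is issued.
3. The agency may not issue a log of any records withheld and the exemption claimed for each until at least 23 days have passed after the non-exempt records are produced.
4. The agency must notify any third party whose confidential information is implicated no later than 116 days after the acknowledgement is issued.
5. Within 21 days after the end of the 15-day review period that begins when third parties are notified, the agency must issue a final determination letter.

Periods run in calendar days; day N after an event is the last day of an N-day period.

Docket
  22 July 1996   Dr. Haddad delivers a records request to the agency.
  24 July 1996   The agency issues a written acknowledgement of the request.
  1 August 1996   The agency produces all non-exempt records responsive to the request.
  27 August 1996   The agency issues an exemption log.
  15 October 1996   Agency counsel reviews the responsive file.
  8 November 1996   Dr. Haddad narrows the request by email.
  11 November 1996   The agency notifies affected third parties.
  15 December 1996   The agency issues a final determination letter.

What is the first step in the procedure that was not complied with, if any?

(1) due by 22 July 1996 + 14 days = 5 August 1996; 24 July 1996 is within that limit.
(2) the permitted window runs from 24 July 1996 + 12 = 5 August 1996 to 24 July 1996 + 47 = 9 September 1996; done 1 August 1996 — 4 days before the window opened.

Step 2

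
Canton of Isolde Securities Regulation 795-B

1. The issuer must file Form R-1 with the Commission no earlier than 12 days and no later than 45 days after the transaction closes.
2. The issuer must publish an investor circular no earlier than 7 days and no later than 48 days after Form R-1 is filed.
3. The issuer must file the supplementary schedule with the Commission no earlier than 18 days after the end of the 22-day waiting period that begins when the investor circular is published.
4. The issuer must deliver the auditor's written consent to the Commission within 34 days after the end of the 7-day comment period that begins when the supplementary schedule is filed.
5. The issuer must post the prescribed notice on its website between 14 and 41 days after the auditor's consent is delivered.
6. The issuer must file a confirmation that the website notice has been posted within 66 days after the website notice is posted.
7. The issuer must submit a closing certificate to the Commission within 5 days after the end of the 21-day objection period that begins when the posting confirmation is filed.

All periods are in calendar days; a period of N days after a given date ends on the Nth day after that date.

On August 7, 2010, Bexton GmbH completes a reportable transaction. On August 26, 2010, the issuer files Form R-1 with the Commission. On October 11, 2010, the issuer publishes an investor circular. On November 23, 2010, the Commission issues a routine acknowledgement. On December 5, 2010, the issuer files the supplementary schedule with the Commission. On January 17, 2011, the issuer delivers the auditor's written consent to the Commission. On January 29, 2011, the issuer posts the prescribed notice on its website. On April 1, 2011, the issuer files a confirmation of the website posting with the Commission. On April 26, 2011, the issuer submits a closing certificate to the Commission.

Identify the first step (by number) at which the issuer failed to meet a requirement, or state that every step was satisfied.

Step 4

Step 1: the window is 12–45 days after August 7, 2010 (when the transaction closes), so August 19, 2010 through September 21, 2010; done August 26, 2010 — within the window.
Step 2: the window is 7–48 days after August 26, 2010 (when Form R-1 is filed), so September 2, 2010 through October 13, 2010; October 11, 2010 falls inside that range.
Step 3: the earliest permitted date is 18 days after November 2, 2010 (end of the 22-day waiting period, which began when the investor circular is published on October 11, 2010), i.e. November 20, 2010; done December 5, 2010 — permitted.
Step 4: 34 days after December 12, 2010 (end of the 7-day comment period, which began when the supplementary schedule is filed on December 5, 2010) is January 15, 2011; done January 17, 2011 — 2 days late.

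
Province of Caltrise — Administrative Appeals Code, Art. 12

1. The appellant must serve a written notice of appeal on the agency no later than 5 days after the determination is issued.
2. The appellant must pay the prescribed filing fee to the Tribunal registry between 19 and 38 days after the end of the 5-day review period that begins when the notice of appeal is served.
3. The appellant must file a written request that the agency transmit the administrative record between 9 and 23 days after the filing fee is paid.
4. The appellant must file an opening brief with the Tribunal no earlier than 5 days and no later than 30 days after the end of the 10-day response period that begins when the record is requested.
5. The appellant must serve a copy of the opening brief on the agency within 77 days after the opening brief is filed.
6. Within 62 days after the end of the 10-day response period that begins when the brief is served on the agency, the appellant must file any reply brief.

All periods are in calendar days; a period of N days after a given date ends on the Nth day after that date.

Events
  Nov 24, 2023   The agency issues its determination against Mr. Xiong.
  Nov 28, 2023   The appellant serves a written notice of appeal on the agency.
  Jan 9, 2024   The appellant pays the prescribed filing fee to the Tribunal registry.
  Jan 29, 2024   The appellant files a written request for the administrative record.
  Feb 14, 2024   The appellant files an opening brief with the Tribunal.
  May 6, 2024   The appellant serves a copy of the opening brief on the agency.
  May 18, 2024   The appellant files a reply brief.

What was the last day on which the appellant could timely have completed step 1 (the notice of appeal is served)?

Nov 29, 2023

Step 1 runs from Nov 24, 2023, when the determination is issued. 5 days after Nov 24, 2023 is Nov 29, 2023.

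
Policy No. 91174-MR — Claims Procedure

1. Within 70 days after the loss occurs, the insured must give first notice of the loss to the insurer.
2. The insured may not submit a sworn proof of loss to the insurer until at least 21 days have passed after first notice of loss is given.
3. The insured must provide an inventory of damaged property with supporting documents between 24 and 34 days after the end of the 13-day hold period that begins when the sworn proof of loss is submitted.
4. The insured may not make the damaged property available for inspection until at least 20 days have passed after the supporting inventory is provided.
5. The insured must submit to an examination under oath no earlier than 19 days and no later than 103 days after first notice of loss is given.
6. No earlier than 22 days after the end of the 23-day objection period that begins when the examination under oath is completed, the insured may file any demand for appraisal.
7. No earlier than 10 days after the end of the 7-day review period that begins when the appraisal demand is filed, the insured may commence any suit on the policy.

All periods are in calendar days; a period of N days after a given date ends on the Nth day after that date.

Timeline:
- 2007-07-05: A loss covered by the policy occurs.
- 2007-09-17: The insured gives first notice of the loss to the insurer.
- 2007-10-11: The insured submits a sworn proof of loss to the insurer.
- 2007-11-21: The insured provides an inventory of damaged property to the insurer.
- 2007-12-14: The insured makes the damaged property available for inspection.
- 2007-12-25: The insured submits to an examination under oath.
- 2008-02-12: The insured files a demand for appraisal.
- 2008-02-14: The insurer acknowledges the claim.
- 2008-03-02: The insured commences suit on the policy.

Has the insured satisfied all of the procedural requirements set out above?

(1) due by 2007-07-05 + 70 days = 2007-09-13; 2007-09-17 misses that deadline by 4 days.

No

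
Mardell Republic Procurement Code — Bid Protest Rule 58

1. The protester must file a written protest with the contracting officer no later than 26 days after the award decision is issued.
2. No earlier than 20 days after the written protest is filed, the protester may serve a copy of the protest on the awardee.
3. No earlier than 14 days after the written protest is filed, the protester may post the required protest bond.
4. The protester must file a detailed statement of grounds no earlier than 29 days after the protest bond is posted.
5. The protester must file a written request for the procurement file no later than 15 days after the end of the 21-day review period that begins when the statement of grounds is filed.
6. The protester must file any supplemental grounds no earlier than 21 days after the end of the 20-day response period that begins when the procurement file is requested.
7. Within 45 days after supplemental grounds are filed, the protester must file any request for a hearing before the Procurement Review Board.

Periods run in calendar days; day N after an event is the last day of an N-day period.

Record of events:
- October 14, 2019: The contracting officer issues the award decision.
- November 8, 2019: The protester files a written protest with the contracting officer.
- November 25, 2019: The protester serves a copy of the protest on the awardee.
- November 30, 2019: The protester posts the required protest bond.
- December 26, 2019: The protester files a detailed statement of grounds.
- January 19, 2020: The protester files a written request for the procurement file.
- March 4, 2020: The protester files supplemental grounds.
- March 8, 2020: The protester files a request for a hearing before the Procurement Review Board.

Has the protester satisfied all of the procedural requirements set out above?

No

(1) due by October 14, 2019 + 26 days = November 9, 2019; November 8, 2019 is within that limit.
(2) permitted from November 8, 2019 + 20 days = November 28, 2019 onward; November 25, 2019 is 3 days before the earliest permitted date.
That is the first point of non-compliance.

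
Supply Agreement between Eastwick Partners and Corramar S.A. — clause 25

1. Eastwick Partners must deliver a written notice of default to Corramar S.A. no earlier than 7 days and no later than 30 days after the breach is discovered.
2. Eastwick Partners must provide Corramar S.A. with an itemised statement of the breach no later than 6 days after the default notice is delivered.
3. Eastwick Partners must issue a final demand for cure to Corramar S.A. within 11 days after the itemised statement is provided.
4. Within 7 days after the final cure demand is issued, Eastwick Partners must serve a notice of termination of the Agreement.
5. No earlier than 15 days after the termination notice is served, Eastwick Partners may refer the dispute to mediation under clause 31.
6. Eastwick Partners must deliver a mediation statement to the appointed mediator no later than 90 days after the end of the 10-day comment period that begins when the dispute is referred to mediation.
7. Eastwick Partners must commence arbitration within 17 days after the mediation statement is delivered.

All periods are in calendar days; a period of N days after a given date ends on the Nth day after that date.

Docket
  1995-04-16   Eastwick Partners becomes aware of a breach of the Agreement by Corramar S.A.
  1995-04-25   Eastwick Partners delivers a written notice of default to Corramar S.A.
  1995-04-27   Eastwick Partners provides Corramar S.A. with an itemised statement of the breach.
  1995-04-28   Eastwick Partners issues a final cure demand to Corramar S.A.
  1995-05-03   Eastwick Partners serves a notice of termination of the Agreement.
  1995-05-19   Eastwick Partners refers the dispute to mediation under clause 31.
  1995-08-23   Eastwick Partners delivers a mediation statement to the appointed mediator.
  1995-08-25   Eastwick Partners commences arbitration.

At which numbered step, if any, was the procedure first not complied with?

None — every step was satisfied

(1) the permitted window runs from 1995-04-16 + 7 = 1995-04-23 to 1995-04-16 + 30 = 1995-05-16; 1995-04-25 falls inside that range.
(2) due by 1995-04-25 + 6 days = 1995-05-01; done 1995-04-27 — timely.
(3) due by 1995-04-27 + 11 days = 1995-05-08; completed 1995-04-28, before the deadline.
(4) due by 1995-04-28 + 7 days = 1995-05-05; completed 1995-05-03, before the deadline.
(5) permitted from 1995-05-03 + 15 days = 1995-05-18 onward; done 1995-05-19, after the minimum wait.
(6) due by 1995-05-29 + 90 days = 1995-08-27; done 1995-08-23 — timely.
(7) due by 1995-08-23 + 17 days = 1995-09-09; completed 1995-08-25, before the deadline.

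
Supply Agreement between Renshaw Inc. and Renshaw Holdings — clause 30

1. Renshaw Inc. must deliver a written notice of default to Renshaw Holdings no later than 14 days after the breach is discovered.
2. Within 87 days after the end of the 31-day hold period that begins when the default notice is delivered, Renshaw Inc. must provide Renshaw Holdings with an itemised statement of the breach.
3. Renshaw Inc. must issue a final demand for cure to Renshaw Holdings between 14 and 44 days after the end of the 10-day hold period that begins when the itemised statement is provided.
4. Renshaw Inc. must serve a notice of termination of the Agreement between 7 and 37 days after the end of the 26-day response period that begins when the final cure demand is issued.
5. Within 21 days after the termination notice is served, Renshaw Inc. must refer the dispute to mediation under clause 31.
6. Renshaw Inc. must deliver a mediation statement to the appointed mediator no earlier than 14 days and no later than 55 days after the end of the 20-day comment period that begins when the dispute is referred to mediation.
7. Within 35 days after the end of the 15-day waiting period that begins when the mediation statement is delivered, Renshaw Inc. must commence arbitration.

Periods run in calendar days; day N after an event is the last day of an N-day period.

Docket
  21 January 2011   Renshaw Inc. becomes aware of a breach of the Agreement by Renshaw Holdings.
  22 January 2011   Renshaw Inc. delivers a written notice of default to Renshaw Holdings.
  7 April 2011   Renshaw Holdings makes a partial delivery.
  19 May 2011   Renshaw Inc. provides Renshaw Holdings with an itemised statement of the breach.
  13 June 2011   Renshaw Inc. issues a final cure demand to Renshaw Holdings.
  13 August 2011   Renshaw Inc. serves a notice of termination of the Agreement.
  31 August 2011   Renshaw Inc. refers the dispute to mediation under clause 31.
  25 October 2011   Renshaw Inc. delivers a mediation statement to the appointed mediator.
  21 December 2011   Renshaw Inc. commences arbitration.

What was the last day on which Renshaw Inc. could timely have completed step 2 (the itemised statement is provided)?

The default notice is delivered on 22 January 2011; the 31-day hold period therefore ends 22 February 2011, and step 2 runs from that date. 87 days after 22 February 2011 is 20 May 2011.

20 May 2011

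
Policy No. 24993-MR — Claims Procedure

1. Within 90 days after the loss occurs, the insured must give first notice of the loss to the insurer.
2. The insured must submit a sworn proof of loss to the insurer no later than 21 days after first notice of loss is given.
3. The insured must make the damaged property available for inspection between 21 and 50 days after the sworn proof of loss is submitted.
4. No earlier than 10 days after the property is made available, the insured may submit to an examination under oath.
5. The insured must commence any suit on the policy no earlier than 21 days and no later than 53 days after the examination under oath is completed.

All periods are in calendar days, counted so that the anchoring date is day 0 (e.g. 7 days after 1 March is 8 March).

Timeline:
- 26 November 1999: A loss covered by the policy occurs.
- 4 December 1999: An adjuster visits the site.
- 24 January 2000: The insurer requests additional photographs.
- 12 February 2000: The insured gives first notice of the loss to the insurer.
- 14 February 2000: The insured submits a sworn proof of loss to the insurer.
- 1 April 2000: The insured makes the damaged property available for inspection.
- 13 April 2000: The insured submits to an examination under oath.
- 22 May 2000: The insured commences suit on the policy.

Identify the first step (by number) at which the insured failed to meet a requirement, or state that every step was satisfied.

(1) due by 26 November 1999 + 90 days = 24 February 2000; done 12 February 2000 — timely.
(2) due by 12 February 2000 + 21 days = 4 March 2000; done 14 February 2000 — timely.
(3) the permitted window runs from 14 February 2000 + 21 = 6 March 2000 to 14 February 2000 + 50 = 4 April 2000; 1 April 2000 falls inside that range.
(4) permitted from 1 April 2000 + 10 days = 11 April 2000 onward; done 13 April 2000 — permitted.
(5) the permitted window runs from 13 April 2000 + 21 = 4 May 2000 to 13 April 2000 + 53 = 5 June 2000; done 22 May 2000 — within the window.

None — every step was satisfied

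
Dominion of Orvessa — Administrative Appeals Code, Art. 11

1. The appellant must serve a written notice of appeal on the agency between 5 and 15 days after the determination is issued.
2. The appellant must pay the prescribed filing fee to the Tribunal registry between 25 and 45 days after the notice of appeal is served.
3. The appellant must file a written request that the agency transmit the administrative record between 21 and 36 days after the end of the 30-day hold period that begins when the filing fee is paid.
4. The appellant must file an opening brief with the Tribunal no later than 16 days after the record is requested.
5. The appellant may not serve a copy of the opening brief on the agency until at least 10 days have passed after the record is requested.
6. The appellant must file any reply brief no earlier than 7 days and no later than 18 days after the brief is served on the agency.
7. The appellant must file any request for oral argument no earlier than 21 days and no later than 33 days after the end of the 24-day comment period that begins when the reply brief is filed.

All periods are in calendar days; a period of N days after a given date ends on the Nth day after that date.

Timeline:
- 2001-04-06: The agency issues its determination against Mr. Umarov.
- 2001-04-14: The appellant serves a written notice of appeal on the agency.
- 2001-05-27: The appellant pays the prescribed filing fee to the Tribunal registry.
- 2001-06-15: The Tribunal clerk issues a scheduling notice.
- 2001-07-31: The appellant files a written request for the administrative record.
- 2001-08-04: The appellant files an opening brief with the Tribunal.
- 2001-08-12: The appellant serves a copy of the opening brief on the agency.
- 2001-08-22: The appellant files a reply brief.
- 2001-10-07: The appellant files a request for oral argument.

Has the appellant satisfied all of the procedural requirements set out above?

Yes

Step 1 — 5 and 15 days from 2001-04-06 (when the determination is issued) are 2001-04-11 and 2001-04-21 respectively; done 2001-04-14, which is between those dates.
Step 2 — 25 and 45 days from 2001-04-14 (when the notice of appeal is served) are 2001-05-09 and 2001-05-29 respectively; done 2001-05-27, which is between those dates.
Step 3 — 21 and 36 days from 2001-06-26 (end of the 30-day hold period, which began when the filing fee is paid on 2001-05-27) are 2001-07-17 and 2001-08-01 respectively; done 2001-07-31, which is between those dates.
Step 4 — counting 16 days from 2001-07-31 (when the record is requested) gives a deadline of 2001-08-16; completed 2001-08-04, before the deadline.
Step 5 — must wait 10 days from 2001-07-31 (when the record is requested), so not before 2001-08-10; done 2001-08-12 — permitted.
Step 6 — 7 and 18 days from 2001-08-12 (when the brief is served on the agency) are 2001-08-19 and 2001-08-30 respectively; done 2001-08-22 — within the window.
Step 7 — 21 and 33 days from 2001-09-15 (end of the 24-day comment period, which began when the reply brief is filed on 2001-08-22) are 2001-10-06 and 2001-10-18 respectively; done 2001-10-07, which is between those dates.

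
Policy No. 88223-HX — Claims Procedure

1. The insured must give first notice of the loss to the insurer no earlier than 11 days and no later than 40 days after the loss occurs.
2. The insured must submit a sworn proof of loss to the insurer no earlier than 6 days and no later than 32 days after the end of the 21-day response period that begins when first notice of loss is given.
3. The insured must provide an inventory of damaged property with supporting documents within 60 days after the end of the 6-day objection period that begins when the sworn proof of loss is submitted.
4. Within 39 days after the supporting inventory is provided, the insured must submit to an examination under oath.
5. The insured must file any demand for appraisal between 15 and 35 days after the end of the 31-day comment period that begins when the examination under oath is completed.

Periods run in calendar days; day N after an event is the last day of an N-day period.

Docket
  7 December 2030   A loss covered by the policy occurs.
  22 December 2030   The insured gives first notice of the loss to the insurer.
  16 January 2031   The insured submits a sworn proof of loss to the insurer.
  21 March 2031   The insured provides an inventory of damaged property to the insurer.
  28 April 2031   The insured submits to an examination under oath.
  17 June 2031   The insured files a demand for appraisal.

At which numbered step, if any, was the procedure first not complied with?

(1) the permitted window runs from 7 December 2030 + 11 = 18 December 2030 to 7 December 2030 + 40 = 16 January 2031; done 22 December 2030, which is between those dates.
(2) the permitted window runs from 12 January 2031 + 6 = 18 January 2031 to 12 January 2031 + 32 = 13 February 2031; 16 January 2031 is 2 days too early.
The analysis stops there.

Step 2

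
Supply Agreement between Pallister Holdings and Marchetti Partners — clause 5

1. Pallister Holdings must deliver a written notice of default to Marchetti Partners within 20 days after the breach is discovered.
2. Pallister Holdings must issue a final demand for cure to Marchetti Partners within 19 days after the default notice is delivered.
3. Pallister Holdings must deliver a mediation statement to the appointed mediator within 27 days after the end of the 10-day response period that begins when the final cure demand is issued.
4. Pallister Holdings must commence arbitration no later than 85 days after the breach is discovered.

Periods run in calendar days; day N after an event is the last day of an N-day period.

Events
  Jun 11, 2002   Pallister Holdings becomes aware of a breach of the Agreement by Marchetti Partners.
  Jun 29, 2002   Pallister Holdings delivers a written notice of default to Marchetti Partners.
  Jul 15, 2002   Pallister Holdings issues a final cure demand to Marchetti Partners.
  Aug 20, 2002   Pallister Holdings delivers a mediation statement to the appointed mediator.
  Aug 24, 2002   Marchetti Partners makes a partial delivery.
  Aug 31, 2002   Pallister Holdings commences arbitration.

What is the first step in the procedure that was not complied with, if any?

(1) due by Jun 11, 2002 + 20 days = Jul 1, 2002; completed Jun 29, 2002, before the deadline.
(2) due by Jun 29, 2002 + 19 days = Jul 18, 2002; completed Jul 15, 2002, before the deadline.
(3) due by Jul 25, 2002 + 27 days = Aug 21, 2002; done Aug 20, 2002 — timely.
(4) due by Jun 11, 2002 + 85 days = Sep 4, 2002; completed Aug 31, 2002, before the deadline.

None — every step was satisfied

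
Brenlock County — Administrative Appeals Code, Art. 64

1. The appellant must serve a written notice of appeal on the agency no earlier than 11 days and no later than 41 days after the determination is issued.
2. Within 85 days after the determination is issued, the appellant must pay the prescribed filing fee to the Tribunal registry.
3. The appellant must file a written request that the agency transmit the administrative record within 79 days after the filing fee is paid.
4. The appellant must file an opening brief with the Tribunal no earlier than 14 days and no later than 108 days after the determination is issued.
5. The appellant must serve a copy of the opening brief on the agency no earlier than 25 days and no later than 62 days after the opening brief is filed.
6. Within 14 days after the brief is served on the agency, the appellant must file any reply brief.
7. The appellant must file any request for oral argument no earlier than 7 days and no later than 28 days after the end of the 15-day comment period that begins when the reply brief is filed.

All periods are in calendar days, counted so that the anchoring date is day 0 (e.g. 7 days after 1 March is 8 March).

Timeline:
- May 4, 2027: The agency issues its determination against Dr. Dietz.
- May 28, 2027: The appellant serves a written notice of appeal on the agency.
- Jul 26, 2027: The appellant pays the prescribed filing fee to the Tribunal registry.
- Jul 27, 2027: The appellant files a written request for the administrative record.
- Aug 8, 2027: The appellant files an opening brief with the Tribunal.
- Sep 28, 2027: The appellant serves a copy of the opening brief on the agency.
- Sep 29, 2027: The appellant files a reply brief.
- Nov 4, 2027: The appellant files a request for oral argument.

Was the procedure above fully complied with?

Step 1 — 11 and 41 days from May 4, 2027 (when the determination is issued) are May 15, 2027 and Jun 14, 2027 respectively; done May 28, 2027, which is between those dates.
Step 2 — counting 85 days from May 4, 2027 (when the determination is issued) gives a deadline of Jul 28, 2027; completed Jul 26, 2027, before the deadline.
Step 3 — counting 79 days from Jul 26, 2027 (when the filing fee is paid) gives a deadline of Oct 13, 2027; done Jul 27, 2027 — timely.
Step 4 — 14 and 108 days from May 4, 2027 (when the determination is issued) are May 18, 2027 and Aug 20, 2027 respectively; Aug 8, 2027 falls inside that range.
Step 5 — 25 and 62 days from Aug 8, 2027 (when the opening brief is filed) are Sep 2, 2027 and Oct 9, 2027 respectively; done Sep 28, 2027 — within the window.
Step 6 — counting 14 days from Sep 28, 2027 (when the brief is served on the agency) gives a deadline of Oct 12, 2027; completed Sep 29, 2027, before the deadline.
Step 7 — 7 and 28 days from Oct 14, 2027 (end of the 15-day comment period, which began when the reply brief is filed on Sep 29, 2027) are Oct 21, 2027 and Nov 11, 2027 respectively; done Nov 4, 2027 — within the window.

Yes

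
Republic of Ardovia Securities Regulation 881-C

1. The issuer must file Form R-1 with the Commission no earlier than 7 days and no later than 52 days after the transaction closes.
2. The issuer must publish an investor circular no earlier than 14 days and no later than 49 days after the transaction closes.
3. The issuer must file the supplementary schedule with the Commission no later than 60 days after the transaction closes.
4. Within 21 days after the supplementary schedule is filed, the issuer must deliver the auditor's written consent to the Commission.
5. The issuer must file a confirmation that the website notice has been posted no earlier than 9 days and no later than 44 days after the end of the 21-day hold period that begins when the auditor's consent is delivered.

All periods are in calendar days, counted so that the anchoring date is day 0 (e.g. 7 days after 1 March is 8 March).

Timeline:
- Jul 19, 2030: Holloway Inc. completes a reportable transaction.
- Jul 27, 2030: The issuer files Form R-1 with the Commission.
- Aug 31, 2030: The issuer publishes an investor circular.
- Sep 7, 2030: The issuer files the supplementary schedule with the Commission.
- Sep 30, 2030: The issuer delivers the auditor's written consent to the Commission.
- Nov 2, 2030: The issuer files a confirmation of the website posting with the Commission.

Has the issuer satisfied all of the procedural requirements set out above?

No

Step 1 — 7 and 52 days from Jul 19, 2030 (when the transaction closes) are Jul 26, 2030 and Sep 9, 2030 respectively; done Jul 27, 2030, which is between those dates.
Step 2 — 14 and 49 days from Jul 19, 2030 (when the transaction closes) are Aug 2, 2030 and Sep 6, 2030 respectively; done Aug 31, 2030 — within the window.
Step 3 — counting 60 days from Jul 19, 2030 (when the transaction closes) gives a deadline of Sep 17, 2030; Sep 7, 2030 is within that limit.
Step 4 — counting 21 days from Sep 7, 2030 (when the supplementary schedule is filed) gives a deadline of Sep 28, 2030; Sep 30, 2030 misses that deadline by 2 days.
No need to go further; step 4 was not satisfied.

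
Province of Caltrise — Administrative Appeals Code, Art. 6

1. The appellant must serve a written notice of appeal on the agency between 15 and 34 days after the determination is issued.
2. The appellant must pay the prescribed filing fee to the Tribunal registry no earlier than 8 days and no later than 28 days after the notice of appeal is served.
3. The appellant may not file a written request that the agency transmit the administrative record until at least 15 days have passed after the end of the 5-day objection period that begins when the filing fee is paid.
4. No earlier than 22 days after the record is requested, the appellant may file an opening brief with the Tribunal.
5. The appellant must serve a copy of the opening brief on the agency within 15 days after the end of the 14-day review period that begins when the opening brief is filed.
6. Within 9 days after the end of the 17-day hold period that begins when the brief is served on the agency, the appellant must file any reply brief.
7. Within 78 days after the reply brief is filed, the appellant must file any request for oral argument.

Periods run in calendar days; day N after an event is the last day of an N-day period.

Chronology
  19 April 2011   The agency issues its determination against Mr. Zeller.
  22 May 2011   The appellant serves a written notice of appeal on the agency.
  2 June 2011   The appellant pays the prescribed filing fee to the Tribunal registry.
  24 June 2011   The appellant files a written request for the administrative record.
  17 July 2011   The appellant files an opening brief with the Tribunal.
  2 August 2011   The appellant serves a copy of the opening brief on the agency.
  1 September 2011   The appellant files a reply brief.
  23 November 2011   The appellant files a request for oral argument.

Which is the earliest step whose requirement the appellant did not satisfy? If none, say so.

Step 1: the window is 15–34 days after 19 April 2011 (when the determination is issued), so 4 May 2011 through 23 May 2011; done 22 May 2011, which is between those dates.
Step 2: the window is 8–28 days after 22 May 2011 (when the notice of appeal is served), so 30 May 2011 through 19 June 2011; done 2 June 2011 — within the window.
Step 3: the earliest permitted date is 15 days after 7 June 2011 (end of the 5-day objection period, which began when the filing fee is paid on 2 June 2011), i.e. 22 June 2011; done 24 June 2011 — permitted.
Step 4: the earliest permitted date is 22 days after 24 June 2011 (when the record is requested), i.e. 16 July 2011; done 17 July 2011 — permitted.
Step 5: 15 days after 31 July 2011 (end of the 14-day review period, which began when the opening brief is filed on 17 July 2011) is 15 August 2011; 2 August 2011 is within that limit.
Step 6: 9 days after 19 August 2011 (end of the 17-day hold period, which began when the brief is served on the agency on 2 August 2011) is 28 August 2011; not done until 1 September 2011, 4 days after the deadline.

Step 6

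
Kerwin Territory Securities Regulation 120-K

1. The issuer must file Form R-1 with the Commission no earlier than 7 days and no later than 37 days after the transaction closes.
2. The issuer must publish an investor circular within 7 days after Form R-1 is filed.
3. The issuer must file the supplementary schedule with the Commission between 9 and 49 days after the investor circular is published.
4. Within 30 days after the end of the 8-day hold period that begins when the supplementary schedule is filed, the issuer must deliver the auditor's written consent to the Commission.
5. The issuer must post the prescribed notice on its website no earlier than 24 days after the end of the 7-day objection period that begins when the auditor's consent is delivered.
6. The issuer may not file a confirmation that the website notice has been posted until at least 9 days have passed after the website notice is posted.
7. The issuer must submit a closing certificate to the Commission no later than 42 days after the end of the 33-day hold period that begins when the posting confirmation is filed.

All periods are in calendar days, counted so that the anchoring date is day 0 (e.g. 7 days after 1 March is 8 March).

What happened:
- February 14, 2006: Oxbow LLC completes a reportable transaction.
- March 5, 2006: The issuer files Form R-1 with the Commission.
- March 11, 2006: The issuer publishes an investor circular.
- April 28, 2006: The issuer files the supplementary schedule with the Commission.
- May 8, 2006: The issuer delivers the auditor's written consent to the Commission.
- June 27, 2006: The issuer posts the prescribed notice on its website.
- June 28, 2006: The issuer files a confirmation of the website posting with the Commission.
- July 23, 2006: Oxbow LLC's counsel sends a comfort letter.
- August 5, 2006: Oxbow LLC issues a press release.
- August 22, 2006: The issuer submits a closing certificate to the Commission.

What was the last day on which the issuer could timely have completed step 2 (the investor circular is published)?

Step 2 runs from March 5, 2006, when Form R-1 is filed. 7 days after March 5, 2006 is March 12, 2006.

March 12, 2006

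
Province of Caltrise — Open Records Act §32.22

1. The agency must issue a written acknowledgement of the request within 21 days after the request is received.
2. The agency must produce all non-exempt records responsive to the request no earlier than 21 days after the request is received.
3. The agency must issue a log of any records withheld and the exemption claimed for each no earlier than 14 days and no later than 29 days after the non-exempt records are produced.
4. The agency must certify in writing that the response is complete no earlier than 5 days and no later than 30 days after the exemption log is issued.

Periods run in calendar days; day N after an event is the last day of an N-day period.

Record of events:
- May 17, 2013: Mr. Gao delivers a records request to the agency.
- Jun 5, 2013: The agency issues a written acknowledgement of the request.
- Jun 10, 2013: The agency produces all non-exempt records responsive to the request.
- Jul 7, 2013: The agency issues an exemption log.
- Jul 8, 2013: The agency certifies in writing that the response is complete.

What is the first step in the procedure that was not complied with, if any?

Step 4

Step 1 — counting 21 days from May 17, 2013 (when the request is received) gives a deadline of Jun 7, 2013; Jun 5, 2013 is within that limit.
Step 2 — must wait 21 days from May 17, 2013 (when the request is received), so not before Jun 7, 2013; done Jun 10, 2013 — permitted.
Step 3 — 14 and 29 days from Jun 10, 2013 (when the non-exempt records are produced) are Jun 24, 2013 and Jul 9, 2013 respectively; done Jul 7, 2013, which is between those dates.
Step 4 — 5 and 30 days from Jul 7, 2013 (when the exemption log is issued) are Jul 12, 2013 and Aug 6, 2013 respectively; Jul 8, 2013 is 4 days too early.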